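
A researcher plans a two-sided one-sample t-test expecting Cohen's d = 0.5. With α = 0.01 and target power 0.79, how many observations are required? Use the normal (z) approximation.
n = 46

Sample size formula (one-sample t-test, normal approximation):
n = ((z_{α/2} + z_β) / d)²

z_{α/2} = 2.576 (for α = 0.01, two-sided)
z_β = 0.806 (for power = 0.79)
d = 0.5

n = ((2.576 + 0.806) / 0.5)²
n = (6.764)²
n ≈ 45.75
Round up to the next whole number: n = 46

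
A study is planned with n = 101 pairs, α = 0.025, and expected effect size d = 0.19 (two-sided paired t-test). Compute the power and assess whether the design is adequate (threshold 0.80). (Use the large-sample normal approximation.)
Power ≈ 0.37; the study is underpowered (power < 0.80)

Power calculation (paired t-test, normal approximation):
z_β = d · √n - z_{α/2}
z_β = 0.19 · √101 - 2.241
z_β = 0.19 · 10.050 - 2.241
z_β = -0.332

Power = Φ(z_β) = Φ(-0.332) ≈ 0.370

Effect size d = 0.19 is very small by Cohen's convention (0.2/0.5/0.8).

Threshold: power ≥ 0.80 is conventionally adequate.
Power ≈ 0.37 → the study is underpowered (power < 0.80).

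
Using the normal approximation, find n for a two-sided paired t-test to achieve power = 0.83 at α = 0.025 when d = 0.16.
n = 399 pairs

Sample size formula (paired t-test, normal approximation):
n = ((z_{α/2} + z_β) / d)²

z_{α/2} = 2.241 (for α = 0.025, two-sided)
z_β = 0.954 (for power = 0.83)
d = 0.16

n = ((2.241 + 0.954) / 0.16)²
n = (19.969)²
n ≈ 398.76
Round up to the next whole number: n = 399 pairs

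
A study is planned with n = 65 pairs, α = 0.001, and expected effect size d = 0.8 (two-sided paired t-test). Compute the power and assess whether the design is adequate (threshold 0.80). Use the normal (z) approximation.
Power ≈ 1.00; the study is adequately powered (power ≥ 0.80)

Power calculation (paired t-test, normal approximation):
z_β = d · √n - z_{α/2}
z_β = 0.8 · √65 - 3.291
z_β = 0.8 · 8.062 - 3.291
z_β = 3.159

Power = Φ(z_β) = Φ(3.159) ≈ 0.999

Effect size d = 0.8 is large by Cohen's convention (0.2/0.5/0.8).

Threshold: power ≥ 0.80 is conventionally adequate.
Power ≈ 1.00 → the study is adequately powered (power ≥ 0.80).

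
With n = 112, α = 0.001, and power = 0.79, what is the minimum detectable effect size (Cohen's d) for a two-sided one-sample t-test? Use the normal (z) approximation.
d ≈ 0.39

Minimum detectable effect (one-sample t-test, normal approximation):
d = (z_{α/2} + z_β) / √n
d = (3.291 + 0.806) / √112
d = 4.097 / 10.583
d ≈ 0.39

By Cohen's convention (0.2 small / 0.5 medium / 0.8 large): small effect.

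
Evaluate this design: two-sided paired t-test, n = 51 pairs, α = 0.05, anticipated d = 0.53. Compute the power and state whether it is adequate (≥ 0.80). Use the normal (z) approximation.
Power ≈ 0.97; the study is adequately powered (power ≥ 0.80)

Power calculation (paired t-test, normal approximation):
z_β = d · √n - z_{α/2}
z_β = 0.53 · √51 - 1.960
z_β = 0.53 · 7.141 - 1.960
z_β = 1.825

Power = Φ(z_β) = Φ(1.825) ≈ 0.966

Effect size d = 0.53 is medium by Cohen's convention (0.2/0.5/0.8).

Threshold: power ≥ 0.80 is conventionally adequate.
Power ≈ 0.97 → the study is adequately powered (power ≥ 0.80).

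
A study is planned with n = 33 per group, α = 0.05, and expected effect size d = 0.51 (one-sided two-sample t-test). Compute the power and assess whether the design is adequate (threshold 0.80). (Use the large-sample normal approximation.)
Power ≈ 0.67; the study is underpowered (power < 0.80)

Power calculation (two-sample t-test, normal approximation):
z_β = d · √(n/2) - z_α
z_β = 0.51 · √(33/2) - 1.645
z_β = 0.51 · 4.062 - 1.645
z_β = 0.427

Power = Φ(z_β) = Φ(0.427) ≈ 0.665

Effect size d = 0.51 is medium by Cohen's convention (0.2/0.5/0.8).

Threshold: power ≥ 0.80 is conventionally adequate.
Power ≈ 0.67 → the study is underpowered (power < 0.80).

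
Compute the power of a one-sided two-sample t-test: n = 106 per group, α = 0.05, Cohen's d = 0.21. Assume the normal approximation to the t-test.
Power ≈ 0.45

Power calculation (two-sample t-test, normal approximation):
z_β = d · √(n/2) - z_α
z_β = 0.21 · √(106/2) - 1.645
z_β = 0.21 · 7.280 - 1.645
z_β = -0.116

Power = Φ(z_β) = Φ(-0.116) ≈ 0.454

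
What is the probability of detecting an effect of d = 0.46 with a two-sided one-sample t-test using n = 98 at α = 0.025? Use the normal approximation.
Power ≈ 0.99

Power calculation (one-sample t-test, normal approximation):
z_β = d · √n - z_{α/2}
z_β = 0.46 · √98 - 2.241
z_β = 0.46 · 9.899 - 2.241
z_β = 2.312

Power = Φ(z_β) = Φ(2.312) ≈ 0.990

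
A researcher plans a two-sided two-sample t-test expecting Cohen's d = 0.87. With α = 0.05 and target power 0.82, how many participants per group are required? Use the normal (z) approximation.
n = 22 per group

Sample size formula (two-sample t-test, normal approximation):
n = 2 · ((z_{α/2} + z_β) / d)²

z_{α/2} = 1.960 (for α = 0.05, two-sided)
z_β = 0.915 (for power = 0.82)
d = 0.87

n = 2 · ((1.960 + 0.915) / 0.87)²
n = 2 · (3.305)²
n ≈ 21.85
Round up to the next whole number: n = 22 per group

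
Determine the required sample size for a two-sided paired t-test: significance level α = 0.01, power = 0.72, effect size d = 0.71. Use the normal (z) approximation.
n = 20 pairs

Sample size formula (paired t-test, normal approximation):
n = ((z_{α/2} + z_β) / d)²

z_{α/2} = 2.576 (for α = 0.01, two-sided)
z_β = 0.583 (for power = 0.72)
d = 0.71

n = ((2.576 + 0.583) / 0.71)²
n = (4.449)²
n ≈ 19.79
Round up to the next whole number: n = 20 pairs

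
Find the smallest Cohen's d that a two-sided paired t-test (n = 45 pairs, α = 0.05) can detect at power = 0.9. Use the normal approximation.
d ≈ 0.48

Minimum detectable effect (paired t-test, normal approximation):
d = (z_{α/2} + z_β) / √n
d = (1.960 + 1.282) / √45
d = 3.242 / 6.708
d ≈ 0.48

By Cohen's convention (0.2 small / 0.5 medium / 0.8 large): small effect.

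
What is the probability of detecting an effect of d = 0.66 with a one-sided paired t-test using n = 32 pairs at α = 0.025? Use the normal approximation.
Power ≈ 0.96

Power calculation (paired t-test, normal approximation):
z_β = d · √n - z_α
z_β = 0.66 · √32 - 1.960
z_β = 0.66 · 5.657 - 1.960
z_β = 1.774

Power = Φ(z_β) = Φ(1.774) ≈ 0.962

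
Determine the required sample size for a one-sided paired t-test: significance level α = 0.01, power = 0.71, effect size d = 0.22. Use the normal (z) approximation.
n = 172 pairs

Sample size formula (paired t-test, normal approximation):
n = ((z_α + z_β) / d)²

z_α = 2.326 (for α = 0.01, one-sided)
z_β = 0.553 (for power = 0.71)
d = 0.22

n = ((2.326 + 0.553) / 0.22)²
n = (13.086)²
n ≈ 171.24
Round up to the next whole number: n = 172 pairs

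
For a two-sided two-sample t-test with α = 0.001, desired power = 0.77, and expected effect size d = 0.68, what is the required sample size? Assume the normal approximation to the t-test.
n = 71 per group

Sample size formula (two-sample t-test, normal approximation):
n = 2 · ((z_{α/2} + z_β) / d)²

z_{α/2} = 3.291 (for α = 0.001, two-sided)
z_β = 0.739 (for power = 0.77)
d = 0.68

n = 2 · ((3.291 + 0.739) / 0.68)²
n = 2 · (5.926)²
n ≈ 70.23
Round up to the next whole number: n = 71 per group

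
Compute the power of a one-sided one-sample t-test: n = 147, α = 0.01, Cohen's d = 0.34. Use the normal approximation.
Power ≈ 0.96

Power calculation (one-sample t-test, normal approximation):
z_β = d · √n - z_α
z_β = 0.34 · √147 - 2.326
z_β = 0.34 · 12.124 - 2.326
z_β = 1.796

Power = Φ(z_β) = Φ(1.796) ≈ 0.964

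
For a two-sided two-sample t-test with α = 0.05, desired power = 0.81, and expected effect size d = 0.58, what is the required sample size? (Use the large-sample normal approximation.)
n = 48 per group

Sample size formula (two-sample t-test, normal approximation):
n = 2 · ((z_{α/2} + z_β) / d)²

z_{α/2} = 1.960 (for α = 0.05, two-sided)
z_β = 0.878 (for power = 0.81)
d = 0.58

n = 2 · ((1.960 + 0.878) / 0.58)²
n = 2 · (4.893)²
n ≈ 47.88
Round up to the next whole number: n = 48 per group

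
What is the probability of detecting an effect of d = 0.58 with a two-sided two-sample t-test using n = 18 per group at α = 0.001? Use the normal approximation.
Power ≈ 0.06

Power calculation (two-sample t-test, normal approximation):
z_β = d · √(n/2) - z_{α/2}
z_β = 0.58 · √(18/2) - 3.291
z_β = 0.58 · 3.000 - 3.291
z_β = -1.551

Power = Φ(z_β) = Φ(-1.551) ≈ 0.061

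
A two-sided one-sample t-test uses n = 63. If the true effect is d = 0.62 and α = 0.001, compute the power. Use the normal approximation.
Power ≈ 0.95

Power calculation (one-sample t-test, normal approximation):
z_β = d · √n - z_{α/2}
z_β = 0.62 · √63 - 3.291
z_β = 0.62 · 7.937 - 3.291
z_β = 1.631

Power = Φ(z_β) = Φ(1.631) ≈ 0.949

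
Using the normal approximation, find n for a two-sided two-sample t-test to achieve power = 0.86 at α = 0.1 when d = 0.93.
n = 18 per group

Sample size formula (two-sample t-test, normal approximation):
n = 2 · ((z_{α/2} + z_β) / d)²

z_{α/2} = 1.645 (for α = 0.1, two-sided)
z_β = 1.080 (for power = 0.86)
d = 0.93

n = 2 · ((1.645 + 1.080) / 0.93)²
n = 2 · (2.930)²
n ≈ 17.17
Round up to the next whole number: n = 18 per group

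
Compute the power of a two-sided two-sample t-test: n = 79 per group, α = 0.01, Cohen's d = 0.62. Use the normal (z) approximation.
Power ≈ 0.91

Power calculation (two-sample t-test, normal approximation):
z_β = d · √(n/2) - z_{α/2}
z_β = 0.62 · √(79/2) - 2.576
z_β = 0.62 · 6.285 - 2.576
z_β = 1.321

Power = Φ(z_β) = Φ(1.321) ≈ 0.907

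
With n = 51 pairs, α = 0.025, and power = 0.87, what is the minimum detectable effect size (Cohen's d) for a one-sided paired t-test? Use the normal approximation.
d ≈ 0.43

Minimum detectable effect (paired t-test, normal approximation):
d = (z_α + z_β) / √n
d = (1.960 + 1.126) / √51
d = 3.086 / 7.141
d ≈ 0.43

By Cohen's convention (0.2 small / 0.5 medium / 0.8 large): small effect.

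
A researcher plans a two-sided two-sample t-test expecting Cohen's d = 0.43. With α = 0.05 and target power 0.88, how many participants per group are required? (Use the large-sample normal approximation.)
n = 107 per group

Sample size formula (two-sample t-test, normal approximation):
n = 2 · ((z_{α/2} + z_β) / d)²

z_{α/2} = 1.960 (for α = 0.05, two-sided)
z_β = 1.175 (for power = 0.88)
d = 0.43

n = 2 · ((1.960 + 1.175) / 0.43)²
n = 2 · (7.291)²
n ≈ 106.32
Round up to the next whole number: n = 107 per group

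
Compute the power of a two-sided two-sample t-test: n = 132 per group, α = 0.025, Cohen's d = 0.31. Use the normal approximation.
Power ≈ 0.61

Power calculation (two-sample t-test, normal approximation):
z_β = d · √(n/2) - z_{α/2}
z_β = 0.31 · √(132/2) - 2.241
z_β = 0.31 · 8.124 - 2.241
z_β = 0.277

Power = Φ(z_β) = Φ(0.277) ≈ 0.609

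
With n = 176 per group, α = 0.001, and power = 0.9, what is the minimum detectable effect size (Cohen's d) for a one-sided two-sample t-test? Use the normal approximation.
d ≈ 0.47

Minimum detectable effect (two-sample t-test, normal approximation):
d = (z_α + z_β) / √(n/2)
d = (3.090 + 1.282) / √(176/2)
d = 4.372 / 9.381
d ≈ 0.47

By Cohen's convention (0.2 small / 0.5 medium / 0.8 large): small effect.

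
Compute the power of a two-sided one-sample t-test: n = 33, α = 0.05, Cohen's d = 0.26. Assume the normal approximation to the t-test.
Power ≈ 0.32

Power calculation (one-sample t-test, normal approximation):
z_β = d · √n - z_{α/2}
z_β = 0.26 · √33 - 1.960
z_β = 0.26 · 5.745 - 1.960
z_β = -0.466

Power = Φ(z_β) = Φ(-0.466) ≈ 0.320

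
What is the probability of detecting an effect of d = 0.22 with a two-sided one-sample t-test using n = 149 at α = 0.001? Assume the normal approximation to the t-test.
Power ≈ 0.27

Power calculation (one-sample t-test, normal approximation):
z_β = d · √n - z_{α/2}
z_β = 0.22 · √149 - 3.291
z_β = 0.22 · 12.207 - 3.291
z_β = -0.605

Power = Φ(z_β) = Φ(-0.605) ≈ 0.273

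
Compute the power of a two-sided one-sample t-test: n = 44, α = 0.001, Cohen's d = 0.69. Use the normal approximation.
Power ≈ 0.90

Power calculation (one-sample t-test, normal approximation):
z_β = d · √n - z_{α/2}
z_β = 0.69 · √44 - 3.291
z_β = 0.69 · 6.633 - 3.291
z_β = 1.286

Power = Φ(z_β) = Φ(1.286) ≈ 0.901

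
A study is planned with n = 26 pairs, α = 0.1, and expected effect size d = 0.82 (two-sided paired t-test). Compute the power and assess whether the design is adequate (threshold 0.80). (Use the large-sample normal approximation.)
Power ≈ 0.99; the study is adequately powered (power ≥ 0.80)

Power calculation (paired t-test, normal approximation):
z_β = d · √n - z_{α/2}
z_β = 0.82 · √26 - 1.645
z_β = 0.82 · 5.099 - 1.645
z_β = 2.536

Power = Φ(z_β) = Φ(2.536) ≈ 0.994

Effect size d = 0.82 is large by Cohen's convention (0.2/0.5/0.8).

Threshold: power ≥ 0.80 is conventionally adequate.
Power ≈ 0.99 → the study is adequately powered (power ≥ 0.80).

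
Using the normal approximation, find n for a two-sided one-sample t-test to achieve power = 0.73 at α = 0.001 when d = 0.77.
n = 26

Sample size formula (one-sample t-test, normal approximation):
n = ((z_{α/2} + z_β) / d)²

z_{α/2} = 3.291 (for α = 0.001, two-sided)
z_β = 0.613 (for power = 0.73)
d = 0.77

n = ((3.291 + 0.613) / 0.77)²
n = (5.070)²
n ≈ 25.70
Round up to the next whole number: n = 26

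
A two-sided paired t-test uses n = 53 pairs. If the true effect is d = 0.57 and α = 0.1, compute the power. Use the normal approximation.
Power ≈ 0.99

Power calculation (paired t-test, normal approximation):
z_β = d · √n - z_{α/2}
z_β = 0.57 · √53 - 1.645
z_β = 0.57 · 7.280 - 1.645
z_β = 2.505

Power = Φ(z_β) = Φ(2.505) ≈ 0.994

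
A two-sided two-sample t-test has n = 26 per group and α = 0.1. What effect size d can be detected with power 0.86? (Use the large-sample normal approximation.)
d ≈ 0.76

Minimum detectable effect (two-sample t-test, normal approximation):
d = (z_{α/2} + z_β) / √(n/2)
d = (1.645 + 1.080) / √(26/2)
d = 2.725 / 3.606
d ≈ 0.76

By Cohen's convention (0.2 small / 0.5 medium / 0.8 large): medium effect.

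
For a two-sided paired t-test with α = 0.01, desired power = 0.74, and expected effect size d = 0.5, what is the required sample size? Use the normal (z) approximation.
n = 42 pairs

Sample size formula (paired t-test, normal approximation):
n = ((z_{α/2} + z_β) / d)²

z_{α/2} = 2.576 (for α = 0.01, two-sided)
z_β = 0.643 (for power = 0.74)
d = 0.5

n = ((2.576 + 0.643) / 0.5)²
n = (6.438)²
n ≈ 41.45
Round up to the next whole number: n = 42 pairs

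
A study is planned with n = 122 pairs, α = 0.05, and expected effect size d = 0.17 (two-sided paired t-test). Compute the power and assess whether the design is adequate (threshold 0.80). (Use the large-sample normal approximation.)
Power ≈ 0.47; the study is underpowered (power < 0.80)

Power calculation (paired t-test, normal approximation):
z_β = d · √n - z_{α/2}
z_β = 0.17 · √122 - 1.960
z_β = 0.17 · 11.045 - 1.960
z_β = -0.082

Power = Φ(z_β) = Φ(-0.082) ≈ 0.467

Effect size d = 0.17 is very small by Cohen's convention (0.2/0.5/0.8).

Threshold: power ≥ 0.80 is conventionally adequate.
Power ≈ 0.47 → the study is underpowered (power < 0.80).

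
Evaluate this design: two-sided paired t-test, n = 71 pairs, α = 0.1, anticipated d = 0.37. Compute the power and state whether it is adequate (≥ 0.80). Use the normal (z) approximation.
Power ≈ 0.93; the study is adequately powered (power ≥ 0.80)

Power calculation (paired t-test, normal approximation):
z_β = d · √n - z_{α/2}
z_β = 0.37 · √71 - 1.645
z_β = 0.37 · 8.426 - 1.645
z_β = 1.473

Power = Φ(z_β) = Φ(1.473) ≈ 0.930

Effect size d = 0.37 is small by Cohen's convention (0.2/0.5/0.8).

Threshold: power ≥ 0.80 is conventionally adequate.
Power ≈ 0.93 → the study is adequately powered (power ≥ 0.80).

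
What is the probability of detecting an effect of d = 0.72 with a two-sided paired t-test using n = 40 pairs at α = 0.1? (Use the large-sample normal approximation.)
Power ≈ 1.00

Power calculation (paired t-test, normal approximation):
z_β = d · √n - z_{α/2}
z_β = 0.72 · √40 - 1.645
z_β = 0.72 · 6.325 - 1.645
z_β = 2.909

Power = Φ(z_β) = Φ(2.909) ≈ 0.998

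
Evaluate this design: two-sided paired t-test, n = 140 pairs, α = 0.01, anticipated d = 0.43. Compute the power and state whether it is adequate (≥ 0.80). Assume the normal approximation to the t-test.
Power ≈ 0.99; the study is adequately powered (power ≥ 0.80)

Power calculation (paired t-test, normal approximation):
z_β = d · √n - z_{α/2}
z_β = 0.43 · √140 - 2.576
z_β = 0.43 · 11.832 - 2.576
z_β = 2.512

Power = Φ(z_β) = Φ(2.512) ≈ 0.994

Effect size d = 0.43 is small by Cohen's convention (0.2/0.5/0.8).

Threshold: power ≥ 0.80 is conventionally adequate.
Power ≈ 0.99 → the study is adequately powered (power ≥ 0.80).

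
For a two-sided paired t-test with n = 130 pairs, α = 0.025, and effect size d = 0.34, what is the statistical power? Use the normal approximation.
Power ≈ 0.95

Power calculation (paired t-test, normal approximation):
z_β = d · √n - z_{α/2}
z_β = 0.34 · √130 - 2.241
z_β = 0.34 · 11.402 - 2.241
z_β = 1.635

Power = Φ(z_β) = Φ(1.635) ≈ 0.949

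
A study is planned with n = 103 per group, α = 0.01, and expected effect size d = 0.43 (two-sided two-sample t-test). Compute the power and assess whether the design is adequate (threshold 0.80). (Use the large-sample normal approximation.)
Power ≈ 0.69; the study is underpowered (power < 0.80)

Power calculation (two-sample t-test, normal approximation):
z_β = d · √(n/2) - z_{α/2}
z_β = 0.43 · √(103/2) - 2.576
z_β = 0.43 · 7.176 - 2.576
z_β = 0.510

Power = Φ(z_β) = Φ(0.510) ≈ 0.695

Effect size d = 0.43 is small by Cohen's convention (0.2/0.5/0.8).

Threshold: power ≥ 0.80 is conventionally adequate.
Power ≈ 0.69 → the study is underpowered (power < 0.80).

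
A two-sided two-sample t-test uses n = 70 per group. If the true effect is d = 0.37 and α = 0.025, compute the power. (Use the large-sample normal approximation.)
Power ≈ 0.48

Power calculation (two-sample t-test, normal approximation):
z_β = d · √(n/2) - z_{α/2}
z_β = 0.37 · √(70/2) - 2.241
z_β = 0.37 · 5.916 - 2.241
z_β = -0.052

Power = Φ(z_β) = Φ(-0.052) ≈ 0.479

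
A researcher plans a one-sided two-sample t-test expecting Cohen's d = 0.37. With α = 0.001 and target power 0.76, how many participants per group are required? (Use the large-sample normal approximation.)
n = 211 per group

Sample size formula (two-sample t-test, normal approximation):
n = 2 · ((z_α + z_β) / d)²

z_α = 3.090 (for α = 0.001, one-sided)
z_β = 0.706 (for power = 0.76)
d = 0.37

n = 2 · ((3.090 + 0.706) / 0.37)²
n = 2 · (10.259)²
n ≈ 210.49
Round up to the next whole number: n = 211 per group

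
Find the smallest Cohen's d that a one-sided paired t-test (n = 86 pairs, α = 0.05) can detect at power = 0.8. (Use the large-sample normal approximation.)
d ≈ 0.27

Minimum detectable effect (paired t-test, normal approximation):
d = (z_α + z_β) / √n
d = (1.645 + 0.842) / √86
d = 2.486 / 9.274
d ≈ 0.27

By Cohen's convention (0.2 small / 0.5 medium / 0.8 large): small effect.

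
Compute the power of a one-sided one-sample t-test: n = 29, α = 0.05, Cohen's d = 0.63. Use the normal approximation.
Power ≈ 0.96

Power calculation (one-sample t-test, normal approximation):
z_β = d · √n - z_α
z_β = 0.63 · √29 - 1.645
z_β = 0.63 · 5.385 - 1.645
z_β = 1.748

Power = Φ(z_β) = Φ(1.748) ≈ 0.960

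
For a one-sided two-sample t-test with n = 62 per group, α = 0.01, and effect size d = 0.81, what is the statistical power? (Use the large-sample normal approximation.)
Power ≈ 0.99

Power calculation (two-sample t-test, normal approximation):
z_β = d · √(n/2) - z_α
z_β = 0.81 · √(62/2) - 2.326
z_β = 0.81 · 5.568 - 2.326
z_β = 2.184

Power = Φ(z_β) = Φ(2.184) ≈ 0.986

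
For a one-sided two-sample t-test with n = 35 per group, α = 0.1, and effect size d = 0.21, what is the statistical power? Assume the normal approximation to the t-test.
Power ≈ 0.34

Power calculation (two-sample t-test, normal approximation):
z_β = d · √(n/2) - z_α
z_β = 0.21 · √(35/2) - 1.282
z_β = 0.21 · 4.183 - 1.282
z_β = -0.403

Power = Φ(z_β) = Φ(-0.403) ≈ 0.343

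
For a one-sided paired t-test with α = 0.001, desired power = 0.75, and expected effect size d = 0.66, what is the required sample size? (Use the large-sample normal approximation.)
n = 33 pairs

Sample size formula (paired t-test, normal approximation):
n = ((z_α + z_β) / d)²

z_α = 3.090 (for α = 0.001, one-sided)
z_β = 0.674 (for power = 0.75)
d = 0.66

n = ((3.090 + 0.674) / 0.66)²
n = (5.703)²
n ≈ 32.52
Round up to the next whole number: n = 33 pairs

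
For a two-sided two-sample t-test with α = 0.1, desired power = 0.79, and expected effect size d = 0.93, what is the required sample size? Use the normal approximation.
n = 14 per group

Sample size formula (two-sample t-test, normal approximation):
n = 2 · ((z_{α/2} + z_β) / d)²

z_{α/2} = 1.645 (for α = 0.1, two-sided)
z_β = 0.806 (for power = 0.79)
d = 0.93

n = 2 · ((1.645 + 0.806) / 0.93)²
n = 2 · (2.635)²
n ≈ 13.89
Round up to the next whole number: n = 14 per group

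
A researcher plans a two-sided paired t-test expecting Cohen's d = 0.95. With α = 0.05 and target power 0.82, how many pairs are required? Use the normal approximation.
n = 10 pairs

Sample size formula (paired t-test, normal approximation):
n = ((z_{α/2} + z_β) / d)²

z_{α/2} = 1.960 (for α = 0.05, two-sided)
z_β = 0.915 (for power = 0.82)
d = 0.95

n = ((1.960 + 0.915) / 0.95)²
n = (3.026)²
n ≈ 9.16
Round up to the next whole number: n = 10 pairs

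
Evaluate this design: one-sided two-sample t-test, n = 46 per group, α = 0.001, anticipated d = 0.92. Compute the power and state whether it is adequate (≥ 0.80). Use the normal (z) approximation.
Power ≈ 0.91; the study is adequately powered (power ≥ 0.80)

Power calculation (two-sample t-test, normal approximation):
z_β = d · √(n/2) - z_α
z_β = 0.92 · √(46/2) - 3.090
z_β = 0.92 · 4.796 - 3.090
z_β = 1.322

Power = Φ(z_β) = Φ(1.322) ≈ 0.907

Effect size d = 0.92 is large by Cohen's convention (0.2/0.5/0.8).

Threshold: power ≥ 0.80 is conventionally adequate.
Power ≈ 0.91 → the study is adequately powered (power ≥ 0.80).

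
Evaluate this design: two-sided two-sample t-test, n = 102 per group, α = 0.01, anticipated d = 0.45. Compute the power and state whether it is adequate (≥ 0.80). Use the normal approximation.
Power ≈ 0.74; the study is underpowered (power < 0.80)

Power calculation (two-sample t-test, normal approximation):
z_β = d · √(n/2) - z_{α/2}
z_β = 0.45 · √(102/2) - 2.576
z_β = 0.45 · 7.141 - 2.576
z_β = 0.638

Power = Φ(z_β) = Φ(0.638) ≈ 0.738

Effect size d = 0.45 is small by Cohen's convention (0.2/0.5/0.8).

Threshold: power ≥ 0.80 is conventionally adequate.
Power ≈ 0.74 → the study is underpowered (power < 0.80).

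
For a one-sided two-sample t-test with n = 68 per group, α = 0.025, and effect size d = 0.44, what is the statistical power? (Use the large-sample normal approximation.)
Power ≈ 0.73

Power calculation (two-sample t-test, normal approximation):
z_β = d · √(n/2) - z_α
z_β = 0.44 · √(68/2) - 1.960
z_β = 0.44 · 5.831 - 1.960
z_β = 0.606

Power = Φ(z_β) = Φ(0.606) ≈ 0.728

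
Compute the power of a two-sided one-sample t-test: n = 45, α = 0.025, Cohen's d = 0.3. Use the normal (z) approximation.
Power ≈ 0.41

Power calculation (one-sample t-test, normal approximation):
z_β = d · √n - z_{α/2}
z_β = 0.3 · √45 - 2.241
z_β = 0.3 · 6.708 - 2.241
z_β = -0.229

Power = Φ(z_β) = Φ(-0.229) ≈ 0.409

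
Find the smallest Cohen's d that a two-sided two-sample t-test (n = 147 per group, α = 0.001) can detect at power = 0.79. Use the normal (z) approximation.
d ≈ 0.48

Minimum detectable effect (two-sample t-test, normal approximation):
d = (z_{α/2} + z_β) / √(n/2)
d = (3.291 + 0.806) / √(147/2)
d = 4.097 / 8.573
d ≈ 0.48

By Cohen's convention (0.2 small / 0.5 medium / 0.8 large): small effect.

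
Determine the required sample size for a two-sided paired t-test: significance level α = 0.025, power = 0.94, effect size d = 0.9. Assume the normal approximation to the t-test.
n = 18 pairs

Sample size formula (paired t-test, normal approximation):
n = ((z_{α/2} + z_β) / d)²

z_{α/2} = 2.241 (for α = 0.025, two-sided)
z_β = 1.555 (for power = 0.94)
d = 0.9

n = ((2.241 + 1.555) / 0.9)²
n = (4.218)²
n ≈ 17.79
Round up to the next whole number: n = 18 pairs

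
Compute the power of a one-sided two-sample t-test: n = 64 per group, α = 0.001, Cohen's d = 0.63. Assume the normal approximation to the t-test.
Power ≈ 0.68

Power calculation (two-sample t-test, normal approximation):
z_β = d · √(n/2) - z_α
z_β = 0.63 · √(64/2) - 3.090
z_β = 0.63 · 5.657 - 3.090
z_β = 0.474

Power = Φ(z_β) = Φ(0.474) ≈ 0.682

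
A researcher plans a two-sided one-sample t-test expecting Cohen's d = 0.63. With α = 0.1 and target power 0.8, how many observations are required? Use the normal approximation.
n = 16

Sample size formula (one-sample t-test, normal approximation):
n = ((z_{α/2} + z_β) / d)²

z_{α/2} = 1.645 (for α = 0.1, two-sided)
z_β = 0.842 (for power = 0.8)
d = 0.63

n = ((1.645 + 0.842) / 0.63)²
n = (3.948)²
n ≈ 15.59
Round up to the next whole number: n = 16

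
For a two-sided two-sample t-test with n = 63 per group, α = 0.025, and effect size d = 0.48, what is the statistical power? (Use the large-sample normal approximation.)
Power ≈ 0.67

Power calculation (two-sample t-test, normal approximation):
z_β = d · √(n/2) - z_{α/2}
z_β = 0.48 · √(63/2) - 2.241
z_β = 0.48 · 5.612 - 2.241
z_β = 0.453

Power = Φ(z_β) = Φ(0.453) ≈ 0.675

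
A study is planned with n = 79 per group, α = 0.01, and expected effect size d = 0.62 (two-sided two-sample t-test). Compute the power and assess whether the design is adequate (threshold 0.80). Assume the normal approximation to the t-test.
Power ≈ 0.91; the study is adequately powered (power ≥ 0.80)

Power calculation (two-sample t-test, normal approximation):
z_β = d · √(n/2) - z_{α/2}
z_β = 0.62 · √(79/2) - 2.576
z_β = 0.62 · 6.285 - 2.576
z_β = 1.321

Power = Φ(z_β) = Φ(1.321) ≈ 0.907

Effect size d = 0.62 is medium by Cohen's convention (0.2/0.5/0.8).

Threshold: power ≥ 0.80 is conventionally adequate.
Power ≈ 0.91 → the study is adequately powered (power ≥ 0.80).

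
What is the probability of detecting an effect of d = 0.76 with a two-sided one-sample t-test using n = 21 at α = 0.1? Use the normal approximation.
Power ≈ 0.97

Power calculation (one-sample t-test, normal approximation):
z_β = d · √n - z_{α/2}
z_β = 0.76 · √21 - 1.645
z_β = 0.76 · 4.583 - 1.645
z_β = 1.838

Power = Φ(z_β) = Φ(1.838) ≈ 0.967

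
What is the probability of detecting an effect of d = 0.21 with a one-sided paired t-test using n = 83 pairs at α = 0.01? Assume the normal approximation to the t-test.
Power ≈ 0.34

Power calculation (paired t-test, normal approximation):
z_β = d · √n - z_α
z_β = 0.21 · √83 - 2.326
z_β = 0.21 · 9.110 - 2.326
z_β = -0.413

Power = Φ(z_β) = Φ(-0.413) ≈ 0.340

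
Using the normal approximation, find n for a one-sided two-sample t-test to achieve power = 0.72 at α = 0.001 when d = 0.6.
n = 75 per group

Sample size formula (two-sample t-test, normal approximation):
n = 2 · ((z_α + z_β) / d)²

z_α = 3.090 (for α = 0.001, one-sided)
z_β = 0.583 (for power = 0.72)
d = 0.6

n = 2 · ((3.090 + 0.583) / 0.6)²
n = 2 · (6.122)²
n ≈ 74.96
Round up to the next whole number: n = 75 per group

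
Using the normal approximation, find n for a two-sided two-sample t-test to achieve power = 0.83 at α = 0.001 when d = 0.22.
n = 745 per group

Sample size formula (two-sample t-test, normal approximation):
n = 2 · ((z_{α/2} + z_β) / d)²

z_{α/2} = 3.291 (for α = 0.001, two-sided)
z_β = 0.954 (for power = 0.83)
d = 0.22

n = 2 · ((3.291 + 0.954) / 0.22)²
n = 2 · (19.295)²
n ≈ 744.59
Round up to the next whole number: n = 745 per group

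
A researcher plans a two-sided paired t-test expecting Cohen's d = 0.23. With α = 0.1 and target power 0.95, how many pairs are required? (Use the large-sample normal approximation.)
n = 205 pairs

Sample size formula (paired t-test, normal approximation):
n = ((z_{α/2} + z_β) / d)²

z_{α/2} = 1.645 (for α = 0.1, two-sided)
z_β = 1.645 (for power = 0.95)
d = 0.23

n = ((1.645 + 1.645) / 0.23)²
n = (14.304)²
n ≈ 204.60
Round up to the next whole number: n = 205 pairs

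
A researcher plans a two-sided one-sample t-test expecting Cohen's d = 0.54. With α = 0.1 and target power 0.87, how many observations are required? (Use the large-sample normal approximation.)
n = 27

Sample size formula (one-sample t-test, normal approximation):
n = ((z_{α/2} + z_β) / d)²

z_{α/2} = 1.645 (for α = 0.1, two-sided)
z_β = 1.126 (for power = 0.87)
d = 0.54

n = ((1.645 + 1.126) / 0.54)²
n = (5.131)²
n ≈ 26.33
Round up to the next whole number: n = 27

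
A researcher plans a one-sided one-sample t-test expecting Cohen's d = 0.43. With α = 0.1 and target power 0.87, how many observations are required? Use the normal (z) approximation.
n = 32

Sample size formula (one-sample t-test, normal approximation):
n = ((z_α + z_β) / d)²

z_α = 1.282 (for α = 0.1, one-sided)
z_β = 1.126 (for power = 0.87)
d = 0.43

n = ((1.282 + 1.126) / 0.43)²
n = (5.600)²
n ≈ 31.36
Round up to the next whole number: n = 32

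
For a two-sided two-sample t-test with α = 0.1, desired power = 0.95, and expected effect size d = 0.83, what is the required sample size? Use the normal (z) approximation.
n = 32 per group

Sample size formula (two-sample t-test, normal approximation):
n = 2 · ((z_{α/2} + z_β) / d)²

z_{α/2} = 1.645 (for α = 0.1, two-sided)
z_β = 1.645 (for power = 0.95)
d = 0.83

n = 2 · ((1.645 + 1.645) / 0.83)²
n = 2 · (3.964)²
n ≈ 31.43
Round up to the next whole number: n = 32 per group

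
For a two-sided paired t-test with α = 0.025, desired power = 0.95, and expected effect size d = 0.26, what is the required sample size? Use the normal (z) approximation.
n = 224 pairs

Sample size formula (paired t-test, normal approximation):
n = ((z_{α/2} + z_β) / d)²

z_{α/2} = 2.241 (for α = 0.025, two-sided)
z_β = 1.645 (for power = 0.95)
d = 0.26

n = ((2.241 + 1.645) / 0.26)²
n = (14.946)²
n ≈ 223.38
Round up to the next whole number: n = 224 pairs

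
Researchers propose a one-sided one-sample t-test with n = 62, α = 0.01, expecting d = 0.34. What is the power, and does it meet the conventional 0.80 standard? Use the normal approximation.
Power ≈ 0.64; the study is underpowered (power < 0.80)

Power calculation (one-sample t-test, normal approximation):
z_β = d · √n - z_α
z_β = 0.34 · √62 - 2.326
z_β = 0.34 · 7.874 - 2.326
z_β = 0.351

Power = Φ(z_β) = Φ(0.351) ≈ 0.637

Effect size d = 0.34 is small by Cohen's convention (0.2/0.5/0.8).

Threshold: power ≥ 0.80 is conventionally adequate.
Power ≈ 0.64 → the study is underpowered (power < 0.80).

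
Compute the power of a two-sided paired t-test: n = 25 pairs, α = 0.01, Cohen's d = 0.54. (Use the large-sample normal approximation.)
Power ≈ 0.55

Power calculation (paired t-test, normal approximation):
z_β = d · √n - z_{α/2}
z_β = 0.54 · √25 - 2.576
z_β = 0.54 · 5.000 - 2.576
z_β = 0.124

Power = Φ(z_β) = Φ(0.124) ≈ 0.549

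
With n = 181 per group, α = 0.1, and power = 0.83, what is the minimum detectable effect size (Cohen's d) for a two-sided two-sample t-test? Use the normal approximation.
d ≈ 0.27

Minimum detectable effect (two-sample t-test, normal approximation):
d = (z_{α/2} + z_β) / √(n/2)
d = (1.645 + 0.954) / √(181/2)
d = 2.599 / 9.513
d ≈ 0.27

By Cohen's convention (0.2 small / 0.5 medium / 0.8 large): small effect.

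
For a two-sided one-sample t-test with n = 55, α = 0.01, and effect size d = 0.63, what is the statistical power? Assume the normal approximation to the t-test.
Power ≈ 0.98

Power calculation (one-sample t-test, normal approximation):
z_β = d · √n - z_{α/2}
z_β = 0.63 · √55 - 2.576
z_β = 0.63 · 7.416 - 2.576
z_β = 2.096

Power = Φ(z_β) = Φ(2.096) ≈ 0.982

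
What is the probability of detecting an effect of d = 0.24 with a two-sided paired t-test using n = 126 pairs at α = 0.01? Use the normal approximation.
Power ≈ 0.55

Power calculation (paired t-test, normal approximation):
z_β = d · √n - z_{α/2}
z_β = 0.24 · √126 - 2.576
z_β = 0.24 · 11.225 - 2.576
z_β = 0.118

Power = Φ(z_β) = Φ(0.118) ≈ 0.547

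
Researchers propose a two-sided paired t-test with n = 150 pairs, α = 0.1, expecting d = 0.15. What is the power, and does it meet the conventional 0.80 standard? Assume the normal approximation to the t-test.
Power ≈ 0.58; the study is underpowered (power < 0.80)

Power calculation (paired t-test, normal approximation):
z_β = d · √n - z_{α/2}
z_β = 0.15 · √150 - 1.645
z_β = 0.15 · 12.247 - 1.645
z_β = 0.192

Power = Φ(z_β) = Φ(0.192) ≈ 0.576

Effect size d = 0.15 is very small by Cohen's convention (0.2/0.5/0.8).

Threshold: power ≥ 0.80 is conventionally adequate.
Power ≈ 0.58 → the study is underpowered (power < 0.80).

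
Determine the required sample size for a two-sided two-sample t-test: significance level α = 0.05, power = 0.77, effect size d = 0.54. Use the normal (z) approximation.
n = 50 per group

Sample size formula (two-sample t-test, normal approximation):
n = 2 · ((z_{α/2} + z_β) / d)²

z_{α/2} = 1.960 (for α = 0.05, two-sided)
z_β = 0.739 (for power = 0.77)
d = 0.54

n = 2 · ((1.960 + 0.739) / 0.54)²
n = 2 · (4.998)²
n ≈ 49.96
Round up to the next whole number: n = 50 per group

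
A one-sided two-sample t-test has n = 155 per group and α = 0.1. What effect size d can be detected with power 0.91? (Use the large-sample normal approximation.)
d ≈ 0.30

Minimum detectable effect (two-sample t-test, normal approximation):
d = (z_α + z_β) / √(n/2)
d = (1.282 + 1.341) / √(155/2)
d = 2.622 / 8.803
d ≈ 0.30

By Cohen's convention (0.2 small / 0.5 medium / 0.8 large): small effect.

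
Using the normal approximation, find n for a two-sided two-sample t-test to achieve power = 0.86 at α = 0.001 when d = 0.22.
n = 790 per group

Sample size formula (two-sample t-test, normal approximation):
n = 2 · ((z_{α/2} + z_β) / d)²

z_{α/2} = 3.291 (for α = 0.001, two-sided)
z_β = 1.080 (for power = 0.86)
d = 0.22

n = 2 · ((3.291 + 1.080) / 0.22)²
n = 2 · (19.868)²
n ≈ 789.47
Round up to the next whole number: n = 790 per group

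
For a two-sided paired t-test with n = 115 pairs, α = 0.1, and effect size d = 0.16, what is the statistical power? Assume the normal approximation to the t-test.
Power ≈ 0.53

Power calculation (paired t-test, normal approximation):
z_β = d · √n - z_{α/2}
z_β = 0.16 · √115 - 1.645
z_β = 0.16 · 10.724 - 1.645
z_β = 0.071

Power = Φ(z_β) = Φ(0.071) ≈ 0.528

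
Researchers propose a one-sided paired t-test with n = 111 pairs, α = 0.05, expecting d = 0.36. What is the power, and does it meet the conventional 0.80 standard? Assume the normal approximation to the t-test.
Power ≈ 0.98; the study is adequately powered (power ≥ 0.80)

Power calculation (paired t-test, normal approximation):
z_β = d · √n - z_α
z_β = 0.36 · √111 - 1.645
z_β = 0.36 · 10.536 - 1.645
z_β = 2.148

Power = Φ(z_β) = Φ(2.148) ≈ 0.984

Effect size d = 0.36 is small by Cohen's convention (0.2/0.5/0.8).

Threshold: power ≥ 0.80 is conventionally adequate.
Power ≈ 0.98 → the study is adequately powered (power ≥ 0.80).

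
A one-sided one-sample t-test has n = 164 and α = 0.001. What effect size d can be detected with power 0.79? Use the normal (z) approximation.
d ≈ 0.30

Minimum detectable effect (one-sample t-test, normal approximation):
d = (z_α + z_β) / √n
d = (3.090 + 0.806) / √164
d = 3.897 / 12.806
d ≈ 0.30

By Cohen's convention (0.2 small / 0.5 medium / 0.8 large): small effect.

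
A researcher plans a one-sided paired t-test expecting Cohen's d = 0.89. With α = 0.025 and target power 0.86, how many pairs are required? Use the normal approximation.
n = 12 pairs

Sample size formula (paired t-test, normal approximation):
n = ((z_α + z_β) / d)²

z_α = 1.960 (for α = 0.025, one-sided)
z_β = 1.080 (for power = 0.86)
d = 0.89

n = ((1.960 + 1.080) / 0.89)²
n = (3.416)²
n ≈ 11.67
Round up to the next whole number: n = 12 pairs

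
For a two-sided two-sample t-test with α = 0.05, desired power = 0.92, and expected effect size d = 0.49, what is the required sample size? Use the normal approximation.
n = 95 per group

Sample size formula (two-sample t-test, normal approximation):
n = 2 · ((z_{α/2} + z_β) / d)²

z_{α/2} = 1.960 (for α = 0.05, two-sided)
z_β = 1.405 (for power = 0.92)
d = 0.49

n = 2 · ((1.960 + 1.405) / 0.49)²
n = 2 · (6.867)²
n ≈ 94.31
Round up to the next whole number: n = 95 per group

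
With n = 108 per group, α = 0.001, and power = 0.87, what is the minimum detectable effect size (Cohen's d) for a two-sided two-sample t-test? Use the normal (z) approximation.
d ≈ 0.60

Minimum detectable effect (two-sample t-test, normal approximation):
d = (z_{α/2} + z_β) / √(n/2)
d = (3.291 + 1.126) / √(108/2)
d = 4.417 / 7.348
d ≈ 0.60

By Cohen's convention (0.2 small / 0.5 medium / 0.8 large): medium effect.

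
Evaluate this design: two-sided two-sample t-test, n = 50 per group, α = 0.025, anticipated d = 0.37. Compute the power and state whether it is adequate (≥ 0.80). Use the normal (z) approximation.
Power ≈ 0.35; the study is underpowered (power < 0.80)

Power calculation (two-sample t-test, normal approximation):
z_β = d · √(n/2) - z_{α/2}
z_β = 0.37 · √(50/2) - 2.241
z_β = 0.37 · 5.000 - 2.241
z_β = -0.391

Power = Φ(z_β) = Φ(-0.391) ≈ 0.348

Effect size d = 0.37 is small by Cohen's convention (0.2/0.5/0.8).

Threshold: power ≥ 0.80 is conventionally adequate.
Power ≈ 0.35 → the study is underpowered (power < 0.80).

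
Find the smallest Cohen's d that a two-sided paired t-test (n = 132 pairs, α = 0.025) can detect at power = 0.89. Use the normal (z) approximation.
d ≈ 0.30

Minimum detectable effect (paired t-test, normal approximation):
d = (z_{α/2} + z_β) / √n
d = (2.241 + 1.227) / √132
d = 3.468 / 11.489
d ≈ 0.30

By Cohen's convention (0.2 small / 0.5 medium / 0.8 large): small effect.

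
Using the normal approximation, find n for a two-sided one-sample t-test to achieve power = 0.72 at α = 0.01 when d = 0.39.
n = 66

Sample size formula (one-sample t-test, normal approximation):
n = ((z_{α/2} + z_β) / d)²

z_{α/2} = 2.576 (for α = 0.01, two-sided)
z_β = 0.583 (for power = 0.72)
d = 0.39

n = ((2.576 + 0.583) / 0.39)²
n = (8.100)²
n ≈ 65.61
Round up to the next whole number: n = 66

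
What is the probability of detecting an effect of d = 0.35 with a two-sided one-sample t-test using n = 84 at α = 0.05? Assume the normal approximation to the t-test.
Power ≈ 0.89

Power calculation (one-sample t-test, normal approximation):
z_β = d · √n - z_{α/2}
z_β = 0.35 · √84 - 1.960
z_β = 0.35 · 9.165 - 1.960
z_β = 1.248

Power = Φ(z_β) = Φ(1.248) ≈ 0.894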